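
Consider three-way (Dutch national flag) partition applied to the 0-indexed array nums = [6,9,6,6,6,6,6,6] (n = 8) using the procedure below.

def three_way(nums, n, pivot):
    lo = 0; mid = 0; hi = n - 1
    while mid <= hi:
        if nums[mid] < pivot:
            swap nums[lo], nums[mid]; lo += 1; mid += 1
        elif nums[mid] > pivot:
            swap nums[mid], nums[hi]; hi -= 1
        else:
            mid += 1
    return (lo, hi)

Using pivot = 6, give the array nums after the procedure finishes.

[6,6,6,6,6,6,6,9]

lo=0 mid=0 hi=7
6=6: mid=1
9>6: swap(1,7), hi=6 ⇒ [6,6,6,6,6,6,6,9]
6=6: mid=2
6=6: mid=3
6=6: mid=4
6=6: mid=5
6=6: mid=6
6=6: mid=7
done. lo=0 hi=6; nums=[6,6,6,6,6,6,6,9]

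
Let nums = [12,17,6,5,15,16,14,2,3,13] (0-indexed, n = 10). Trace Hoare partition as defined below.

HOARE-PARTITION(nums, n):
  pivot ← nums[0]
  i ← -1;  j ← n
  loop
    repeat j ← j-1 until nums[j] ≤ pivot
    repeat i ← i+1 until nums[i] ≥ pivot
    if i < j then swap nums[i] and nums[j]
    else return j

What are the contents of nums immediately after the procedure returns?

pivot=12
j stops at 8 (3), i stops at 0 (12); swap ⇒ [3,17,6,5,15,16,14,2,12,13]
j stops at 7 (2), i stops at 1 (17); swap ⇒ [3,2,6,5,15,16,14,17,12,13]
j stops at 3, i stops at 4; i≥j ⇒ return 3. nums=[3,2,6,5,15,16,14,17,12,13]

[3,2,6,5,15,16,14,17,12,13]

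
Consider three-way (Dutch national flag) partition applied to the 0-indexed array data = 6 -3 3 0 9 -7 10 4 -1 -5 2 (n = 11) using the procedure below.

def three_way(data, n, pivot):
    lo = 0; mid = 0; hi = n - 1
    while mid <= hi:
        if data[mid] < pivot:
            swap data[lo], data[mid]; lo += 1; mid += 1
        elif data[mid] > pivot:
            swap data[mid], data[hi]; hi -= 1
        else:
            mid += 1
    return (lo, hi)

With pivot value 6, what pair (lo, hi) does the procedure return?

pivot = 6; lo=0, mid=0, hi=10
data[mid]=6=6: mid=1
data[mid]=-3<6: swap data[0],data[1]; lo=1,mid=2 → -3 6 3 0 9 -7 10 4 -1 -5 2
data[mid]=3<6: swap data[1],data[2]; lo=2,mid=3 → -3 3 6 0 9 -7 10 4 -1 -5 2
data[mid]=0<6: swap data[2],data[3]; lo=3,mid=4 → -3 3 0 6 9 -7 10 4 -1 -5 2
data[mid]=9>6: swap data[4],data[10]; hi=9 → -3 3 0 6 2 -7 10 4 -1 -5 9
data[mid]=2<6: swap data[3],data[4]; lo=4,mid=5 → -3 3 0 2 6 -7 10 4 -1 -5 9
data[mid]=-7<6: swap data[4],data[5]; lo=5,mid=6 → -3 3 0 2 -7 6 10 4 -1 -5 9
data[mid]=10>6: swap data[6],data[9]; hi=8 → -3 3 0 2 -7 6 -5 4 -1 10 9
data[mid]=-5<6: swap data[5],data[6]; lo=6,mid=7 → -3 3 0 2 -7 -5 6 4 -1 10 9
data[mid]=4<6: swap data[6],data[7]; lo=7,mid=8 → -3 3 0 2 -7 -5 4 6 -1 10 9
data[mid]=-1<6: swap data[7],data[8]; lo=8,mid=9 → -3 3 0 2 -7 -5 4 -1 6 10 9
end: lo=8, hi=8; data = -3 3 0 2 -7 -5 4 -1 6 10 9

(8, 8)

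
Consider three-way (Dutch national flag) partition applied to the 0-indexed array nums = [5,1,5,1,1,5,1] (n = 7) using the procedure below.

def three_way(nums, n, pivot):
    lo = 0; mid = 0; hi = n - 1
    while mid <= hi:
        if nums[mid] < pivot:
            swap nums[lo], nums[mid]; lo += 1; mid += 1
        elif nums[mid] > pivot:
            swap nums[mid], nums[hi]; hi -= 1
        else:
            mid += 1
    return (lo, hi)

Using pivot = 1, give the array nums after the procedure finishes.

[1,1,1,1,5,5,5]

pivot = 1; lo=0, mid=0, hi=6
nums[mid]=5>1: swap nums[0],nums[6]; hi=5 → [1,1,5,1,1,5,5]
nums[mid]=1=1: mid=1
nums[mid]=1=1: mid=2
nums[mid]=5>1: swap nums[2],nums[5]; hi=4 → [1,1,5,1,1,5,5]
nums[mid]=5>1: swap nums[2],nums[4]; hi=3 → [1,1,1,1,5,5,5]
nums[mid]=1=1: mid=3
nums[mid]=1=1: mid=4
end: lo=0, hi=3; nums = [1,1,1,1,5,5,5]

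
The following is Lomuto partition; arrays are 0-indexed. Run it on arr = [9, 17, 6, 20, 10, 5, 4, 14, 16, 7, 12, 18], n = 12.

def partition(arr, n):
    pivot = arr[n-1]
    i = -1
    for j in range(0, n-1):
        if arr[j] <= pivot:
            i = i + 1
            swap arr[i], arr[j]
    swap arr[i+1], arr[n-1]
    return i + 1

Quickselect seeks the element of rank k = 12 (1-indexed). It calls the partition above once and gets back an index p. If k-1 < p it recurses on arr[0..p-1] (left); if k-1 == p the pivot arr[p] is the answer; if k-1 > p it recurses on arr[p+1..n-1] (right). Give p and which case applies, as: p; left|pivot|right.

10; right

pivot=18, i=-1
j=0: 9≤18, i=0, swap(0,0) ⇒ [9, 17, 6, 20, 10, 5, 4, 14, 16, 7, 12, 18]
j=1: 17≤18, i=1, swap(1,1) ⇒ [9, 17, 6, 20, 10, 5, 4, 14, 16, 7, 12, 18]
j=2: 6≤18, i=2, swap(2,2) ⇒ [9, 17, 6, 20, 10, 5, 4, 14, 16, 7, 12, 18]
j=3: 20>18, skip
j=4: 10≤18, i=3, swap(3,4) ⇒ [9, 17, 6, 10, 20, 5, 4, 14, 16, 7, 12, 18]
j=5: 5≤18, i=4, swap(4,5) ⇒ [9, 17, 6, 10, 5, 20, 4, 14, 16, 7, 12, 18]
j=6: 4≤18, i=5, swap(5,6) ⇒ [9, 17, 6, 10, 5, 4, 20, 14, 16, 7, 12, 18]
j=7: 14≤18, i=6, swap(6,7) ⇒ [9, 17, 6, 10, 5, 4, 14, 20, 16, 7, 12, 18]
j=8: 16≤18, i=7, swap(7,8) ⇒ [9, 17, 6, 10, 5, 4, 14, 16, 20, 7, 12, 18]
j=9: 7≤18, i=8, swap(8,9) ⇒ [9, 17, 6, 10, 5, 4, 14, 16, 7, 20, 12, 18]
j=10: 12≤18, i=9, swap(9,10) ⇒ [9, 17, 6, 10, 5, 4, 14, 16, 7, 12, 20, 18]
swap(10,11) ⇒ [9, 17, 6, 10, 5, 4, 14, 16, 7, 12, 18, 20]; return 10
p = 10; k-1 = 11 > 10 ⇒ right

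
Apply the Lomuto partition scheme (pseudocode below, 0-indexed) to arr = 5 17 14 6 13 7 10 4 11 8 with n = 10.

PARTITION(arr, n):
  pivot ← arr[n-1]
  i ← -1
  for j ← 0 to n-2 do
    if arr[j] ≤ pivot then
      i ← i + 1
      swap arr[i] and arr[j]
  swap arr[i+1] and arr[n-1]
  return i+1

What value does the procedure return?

4

pivot = arr[9] = 8; i = -1
j=0: arr[0]=5 ≤ 8 → i=0, swap arr[0],arr[0] (no change) → 5 17 14 6 13 7 10 4 11 8
j=1: arr[1]=17 > 8 → no swap
j=2: arr[2]=14 > 8 → no swap
j=3: arr[3]=6 ≤ 8 → i=1, swap arr[1],arr[3] → 5 6 14 17 13 7 10 4 11 8
j=4: arr[4]=13 > 8 → no swap
j=5: arr[5]=7 ≤ 8 → i=2, swap arr[2],arr[5] → 5 6 7 17 13 14 10 4 11 8
j=6: arr[6]=10 > 8 → no swap
j=7: arr[7]=4 ≤ 8 → i=3, swap arr[3],arr[7] → 5 6 7 4 13 14 10 17 11 8
j=8: arr[8]=11 > 8 → no swap
final swap arr[4],arr[9] → 5 6 7 4 8 14 10 17 11 13; return 4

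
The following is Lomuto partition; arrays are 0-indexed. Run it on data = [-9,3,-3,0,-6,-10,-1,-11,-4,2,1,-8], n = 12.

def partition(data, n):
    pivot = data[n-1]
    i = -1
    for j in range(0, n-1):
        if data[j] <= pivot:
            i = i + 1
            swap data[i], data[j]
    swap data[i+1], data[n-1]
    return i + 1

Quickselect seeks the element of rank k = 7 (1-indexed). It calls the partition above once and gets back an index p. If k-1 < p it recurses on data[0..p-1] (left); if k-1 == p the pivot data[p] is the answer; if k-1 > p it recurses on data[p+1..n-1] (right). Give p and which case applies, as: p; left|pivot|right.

3; right

pivot = data[11] = -8; i = -1
j=0: data[0]=-9 ≤ -8 → i=0, swap data[0],data[0] (no change) → [-9,3,-3,0,-6,-10,-1,-11,-4,2,1,-8]
j=1: data[1]=3 > -8 → no swap
j=2: data[2]=-3 > -8 → no swap
j=3: data[3]=0 > -8 → no swap
j=4: data[4]=-6 > -8 → no swap
j=5: data[5]=-10 ≤ -8 → i=1, swap data[1],data[5] → [-9,-10,-3,0,-6,3,-1,-11,-4,2,1,-8]
j=6: data[6]=-1 > -8 → no swap
j=7: data[7]=-11 ≤ -8 → i=2, swap data[2],data[7] → [-9,-10,-11,0,-6,3,-1,-3,-4,2,1,-8]
j=8: data[8]=-4 > -8 → no swap
j=9: data[9]=2 > -8 → no swap
j=10: data[10]=1 > -8 → no swap
final swap data[3],data[11] → [-9,-10,-11,-8,-6,3,-1,-3,-4,2,1,0]; return 3
p = 3; k-1 = 6 > 3 ⇒ right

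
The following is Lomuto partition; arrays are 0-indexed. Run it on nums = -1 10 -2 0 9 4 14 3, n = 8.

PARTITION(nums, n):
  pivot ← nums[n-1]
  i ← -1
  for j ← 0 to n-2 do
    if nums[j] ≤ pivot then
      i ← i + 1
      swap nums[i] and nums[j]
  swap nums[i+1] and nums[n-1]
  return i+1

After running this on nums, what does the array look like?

pivot=3, i=-1
j=0: -1≤3, i=0, swap(0,0) ⇒ -1 10 -2 0 9 4 14 3
j=1: 10>3, skip
j=2: -2≤3, i=1, swap(1,2) ⇒ -1 -2 10 0 9 4 14 3
j=3: 0≤3, i=2, swap(2,3) ⇒ -1 -2 0 10 9 4 14 3
j=4: 9>3, skip
j=5: 4>3, skip
j=6: 14>3, skip
swap(3,7) ⇒ -1 -2 0 3 9 4 14 10; return 3

-1 -2 0 3 9 4 14 10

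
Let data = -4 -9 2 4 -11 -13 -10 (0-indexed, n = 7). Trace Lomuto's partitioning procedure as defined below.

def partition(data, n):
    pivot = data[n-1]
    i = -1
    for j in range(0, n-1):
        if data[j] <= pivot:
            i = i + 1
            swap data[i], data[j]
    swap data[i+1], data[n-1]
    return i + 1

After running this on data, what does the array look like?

pivot=-10, i=-1
j=0: -4>-10, skip
j=1: -9>-10, skip
j=2: 2>-10, skip
j=3: 4>-10, skip
j=4: -11≤-10, i=0, swap(0,4) ⇒ -11 -9 2 4 -4 -13 -10
j=5: -13≤-10, i=1, swap(1,5) ⇒ -11 -13 2 4 -4 -9 -10
swap(2,6) ⇒ -11 -13 -10 4 -4 -9 2; return 2

-11 -13 -10 4 -4 -9 2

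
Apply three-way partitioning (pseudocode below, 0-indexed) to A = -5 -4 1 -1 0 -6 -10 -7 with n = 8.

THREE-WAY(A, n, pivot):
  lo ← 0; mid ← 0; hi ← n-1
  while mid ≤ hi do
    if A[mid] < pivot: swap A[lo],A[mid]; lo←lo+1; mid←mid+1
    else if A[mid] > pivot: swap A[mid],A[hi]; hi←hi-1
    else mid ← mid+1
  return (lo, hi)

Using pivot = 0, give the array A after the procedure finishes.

-5 -4 -7 -1 -6 -10 0 1

pivot = 0; lo=0, mid=0, hi=7
A[mid]=-5<0: swap A[0],A[0]; lo=1,mid=1 → -5 -4 1 -1 0 -6 -10 -7
A[mid]=-4<0: swap A[1],A[1]; lo=2,mid=2 → -5 -4 1 -1 0 -6 -10 -7
A[mid]=1>0: swap A[2],A[7]; hi=6 → -5 -4 -7 -1 0 -6 -10 1
A[mid]=-7<0: swap A[2],A[2]; lo=3,mid=3 → -5 -4 -7 -1 0 -6 -10 1
A[mid]=-1<0: swap A[3],A[3]; lo=4,mid=4 → -5 -4 -7 -1 0 -6 -10 1
A[mid]=0=0: mid=5
A[mid]=-6<0: swap A[4],A[5]; lo=5,mid=6 → -5 -4 -7 -1 -6 0 -10 1
A[mid]=-10<0: swap A[5],A[6]; lo=6,mid=7 → -5 -4 -7 -1 -6 -10 0 1
end: lo=6, hi=6; A = -5 -4 -7 -1 -6 -10 0 1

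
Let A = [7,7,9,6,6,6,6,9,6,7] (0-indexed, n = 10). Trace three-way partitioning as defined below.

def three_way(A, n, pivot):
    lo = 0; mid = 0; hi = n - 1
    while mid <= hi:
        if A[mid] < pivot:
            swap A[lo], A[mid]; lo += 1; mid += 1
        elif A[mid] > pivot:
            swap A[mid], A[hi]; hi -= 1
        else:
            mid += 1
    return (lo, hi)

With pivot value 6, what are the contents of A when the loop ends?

[6,6,6,6,6,9,9,7,7,7]

pivot = 6; lo=0, mid=0, hi=9
A[mid]=7>6: swap A[0],A[9]; hi=8 → [7,7,9,6,6,6,6,9,6,7]
A[mid]=7>6: swap A[0],A[8]; hi=7 → [6,7,9,6,6,6,6,9,7,7]
A[mid]=6=6: mid=1
A[mid]=7>6: swap A[1],A[7]; hi=6 → [6,9,9,6,6,6,6,7,7,7]
A[mid]=9>6: swap A[1],A[6]; hi=5 → [6,6,9,6,6,6,9,7,7,7]
A[mid]=6=6: mid=2
A[mid]=9>6: swap A[2],A[5]; hi=4 → [6,6,6,6,6,9,9,7,7,7]
A[mid]=6=6: mid=3
A[mid]=6=6: mid=4
A[mid]=6=6: mid=5
end: lo=0, hi=4; A = [6,6,6,6,6,9,9,7,7,7]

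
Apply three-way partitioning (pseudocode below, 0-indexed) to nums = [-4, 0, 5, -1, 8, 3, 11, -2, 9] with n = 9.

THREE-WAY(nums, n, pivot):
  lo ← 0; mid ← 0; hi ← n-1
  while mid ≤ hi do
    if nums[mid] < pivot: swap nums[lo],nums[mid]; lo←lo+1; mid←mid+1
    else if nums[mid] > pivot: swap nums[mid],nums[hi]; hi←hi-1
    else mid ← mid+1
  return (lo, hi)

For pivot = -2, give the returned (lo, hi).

pivot = -2; lo=0, mid=0, hi=8
nums[mid]=-4<-2: swap nums[0],nums[0]; lo=1,mid=1 → [-4, 0, 5, -1, 8, 3, 11, -2, 9]
nums[mid]=0>-2: swap nums[1],nums[8]; hi=7 → [-4, 9, 5, -1, 8, 3, 11, -2, 0]
nums[mid]=9>-2: swap nums[1],nums[7]; hi=6 → [-4, -2, 5, -1, 8, 3, 11, 9, 0]
nums[mid]=-2=-2: mid=2
nums[mid]=5>-2: swap nums[2],nums[6]; hi=5 → [-4, -2, 11, -1, 8, 3, 5, 9, 0]
nums[mid]=11>-2: swap nums[2],nums[5]; hi=4 → [-4, -2, 3, -1, 8, 11, 5, 9, 0]
nums[mid]=3>-2: swap nums[2],nums[4]; hi=3 → [-4, -2, 8, -1, 3, 11, 5, 9, 0]
nums[mid]=8>-2: swap nums[2],nums[3]; hi=2 → [-4, -2, -1, 8, 3, 11, 5, 9, 0]
nums[mid]=-1>-2: swap nums[2],nums[2]; hi=1 → [-4, -2, -1, 8, 3, 11, 5, 9, 0]
end: lo=1, hi=1; nums = [-4, -2, -1, 8, 3, 11, 5, 9, 0]

(1, 1)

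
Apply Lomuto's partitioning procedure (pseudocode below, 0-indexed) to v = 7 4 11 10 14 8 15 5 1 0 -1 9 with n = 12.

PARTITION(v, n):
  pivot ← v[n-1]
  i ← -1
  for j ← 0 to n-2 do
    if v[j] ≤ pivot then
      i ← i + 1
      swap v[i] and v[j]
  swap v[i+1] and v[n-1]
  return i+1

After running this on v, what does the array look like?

7 4 8 5 1 0 -1 9 14 11 15 10

pivot=9, i=-1
j=0: 7≤9, i=0, swap(0,0) ⇒ 7 4 11 10 14 8 15 5 1 0 -1 9
j=1: 4≤9, i=1, swap(1,1) ⇒ 7 4 11 10 14 8 15 5 1 0 -1 9
j=2: 11>9, skip
j=3: 10>9, skip
j=4: 14>9, skip
j=5: 8≤9, i=2, swap(2,5) ⇒ 7 4 8 10 14 11 15 5 1 0 -1 9
j=6: 15>9, skip
j=7: 5≤9, i=3, swap(3,7) ⇒ 7 4 8 5 14 11 15 10 1 0 -1 9
j=8: 1≤9, i=4, swap(4,8) ⇒ 7 4 8 5 1 11 15 10 14 0 -1 9
j=9: 0≤9, i=5, swap(5,9) ⇒ 7 4 8 5 1 0 15 10 14 11 -1 9
j=10: -1≤9, i=6, swap(6,10) ⇒ 7 4 8 5 1 0 -1 10 14 11 15 9
swap(7,11) ⇒ 7 4 8 5 1 0 -1 9 14 11 15 10; return 7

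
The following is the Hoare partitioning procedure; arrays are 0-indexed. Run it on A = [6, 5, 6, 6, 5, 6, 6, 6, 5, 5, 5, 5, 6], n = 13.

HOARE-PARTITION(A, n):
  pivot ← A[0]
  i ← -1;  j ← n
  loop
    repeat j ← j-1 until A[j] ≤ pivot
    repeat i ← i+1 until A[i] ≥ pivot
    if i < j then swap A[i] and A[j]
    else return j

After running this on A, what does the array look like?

[6, 5, 5, 5, 5, 5, 5, 6, 6, 6, 6, 6, 6]

pivot=6
j stops at 12 (6), i stops at 0 (6); swap ⇒ [6, 5, 6, 6, 5, 6, 6, 6, 5, 5, 5, 5, 6]
j stops at 11 (5), i stops at 2 (6); swap ⇒ [6, 5, 5, 6, 5, 6, 6, 6, 5, 5, 5, 6, 6]
j stops at 10 (5), i stops at 3 (6); swap ⇒ [6, 5, 5, 5, 5, 6, 6, 6, 5, 5, 6, 6, 6]
j stops at 9 (5), i stops at 5 (6); swap ⇒ [6, 5, 5, 5, 5, 5, 6, 6, 5, 6, 6, 6, 6]
j stops at 8 (5), i stops at 6 (6); swap ⇒ [6, 5, 5, 5, 5, 5, 5, 6, 6, 6, 6, 6, 6]
j stops at 7, i stops at 7; i≥j ⇒ return 7. A=[6, 5, 5, 5, 5, 5, 5, 6, 6, 6, 6, 6, 6]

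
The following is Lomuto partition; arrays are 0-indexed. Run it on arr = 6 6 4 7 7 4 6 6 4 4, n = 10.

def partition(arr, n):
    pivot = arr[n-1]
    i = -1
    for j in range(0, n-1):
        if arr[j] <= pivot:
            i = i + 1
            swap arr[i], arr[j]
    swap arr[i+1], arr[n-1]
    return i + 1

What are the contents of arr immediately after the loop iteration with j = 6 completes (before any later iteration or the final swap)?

pivot = arr[9] = 4; i = -1
j=0: arr[0]=6 > 4 → no swap
j=1: arr[1]=6 > 4 → no swap
j=2: arr[2]=4 ≤ 4 → i=0, swap arr[0],arr[2] → 4 6 6 7 7 4 6 6 4 4
j=3: arr[3]=7 > 4 → no swap
j=4: arr[4]=7 > 4 → no swap
j=5: arr[5]=4 ≤ 4 → i=1, swap arr[1],arr[5] → 4 4 6 7 7 6 6 6 4 4
j=6: arr[6]=6 > 4 → no swap
(after j=6) arr = 4 4 6 7 7 6 6 6 4 4

4 4 6 7 7 6 6 6 4 4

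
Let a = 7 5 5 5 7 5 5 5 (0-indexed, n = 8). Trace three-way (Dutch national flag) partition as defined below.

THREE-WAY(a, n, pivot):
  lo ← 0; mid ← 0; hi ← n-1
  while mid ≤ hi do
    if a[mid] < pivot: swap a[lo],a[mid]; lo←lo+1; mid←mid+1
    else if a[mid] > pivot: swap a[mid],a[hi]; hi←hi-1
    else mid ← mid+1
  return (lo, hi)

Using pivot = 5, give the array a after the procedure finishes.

pivot = 5; lo=0, mid=0, hi=7
a[mid]=7>5: swap a[0],a[7]; hi=6 → 5 5 5 5 7 5 5 7
a[mid]=5=5: mid=1
a[mid]=5=5: mid=2
a[mid]=5=5: mid=3
a[mid]=5=5: mid=4
a[mid]=7>5: swap a[4],a[6]; hi=5 → 5 5 5 5 5 5 7 7
a[mid]=5=5: mid=5
a[mid]=5=5: mid=6
end: lo=0, hi=5; a = 5 5 5 5 5 5 7 7

5 5 5 5 5 5 7 7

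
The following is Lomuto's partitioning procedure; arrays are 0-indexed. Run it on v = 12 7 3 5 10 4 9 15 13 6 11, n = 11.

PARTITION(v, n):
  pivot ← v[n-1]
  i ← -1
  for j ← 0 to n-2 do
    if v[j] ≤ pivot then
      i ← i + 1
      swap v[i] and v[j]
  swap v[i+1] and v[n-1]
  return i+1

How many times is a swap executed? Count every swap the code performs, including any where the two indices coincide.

8

pivot = v[10] = 11; i = -1
j=0: v[0]=12 > 11 → no swap
j=1: v[1]=7 ≤ 11 → i=0, swap v[0],v[1] → 7 12 3 5 10 4 9 15 13 6 11
j=2: v[2]=3 ≤ 11 → i=1, swap v[1],v[2] → 7 3 12 5 10 4 9 15 13 6 11
j=3: v[3]=5 ≤ 11 → i=2, swap v[2],v[3] → 7 3 5 12 10 4 9 15 13 6 11
j=4: v[4]=10 ≤ 11 → i=3, swap v[3],v[4] → 7 3 5 10 12 4 9 15 13 6 11
j=5: v[5]=4 ≤ 11 → i=4, swap v[4],v[5] → 7 3 5 10 4 12 9 15 13 6 11
j=6: v[6]=9 ≤ 11 → i=5, swap v[5],v[6] → 7 3 5 10 4 9 12 15 13 6 11
j=7: v[7]=15 > 11 → no swap
j=8: v[8]=13 > 11 → no swap
j=9: v[9]=6 ≤ 11 → i=6, swap v[6],v[9] → 7 3 5 10 4 9 6 15 13 12 11
final swap v[7],v[10] → 7 3 5 10 4 9 6 11 13 12 15; return 7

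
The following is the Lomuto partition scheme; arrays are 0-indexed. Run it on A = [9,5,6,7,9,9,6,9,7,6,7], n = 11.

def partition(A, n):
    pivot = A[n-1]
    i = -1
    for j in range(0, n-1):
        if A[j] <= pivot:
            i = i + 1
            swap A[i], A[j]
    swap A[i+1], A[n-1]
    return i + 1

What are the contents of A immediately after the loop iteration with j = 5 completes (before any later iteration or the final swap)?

pivot = A[10] = 7; i = -1
j=0: A[0]=9 > 7 → no swap
j=1: A[1]=5 ≤ 7 → i=0, swap A[0],A[1] → [5,9,6,7,9,9,6,9,7,6,7]
j=2: A[2]=6 ≤ 7 → i=1, swap A[1],A[2] → [5,6,9,7,9,9,6,9,7,6,7]
j=3: A[3]=7 ≤ 7 → i=2, swap A[2],A[3] → [5,6,7,9,9,9,6,9,7,6,7]
j=4: A[4]=9 > 7 → no swap
j=5: A[5]=9 > 7 → no swap
(after j=5) A = [5,6,7,9,9,9,6,9,7,6,7]

[5,6,7,9,9,9,6,9,7,6,7]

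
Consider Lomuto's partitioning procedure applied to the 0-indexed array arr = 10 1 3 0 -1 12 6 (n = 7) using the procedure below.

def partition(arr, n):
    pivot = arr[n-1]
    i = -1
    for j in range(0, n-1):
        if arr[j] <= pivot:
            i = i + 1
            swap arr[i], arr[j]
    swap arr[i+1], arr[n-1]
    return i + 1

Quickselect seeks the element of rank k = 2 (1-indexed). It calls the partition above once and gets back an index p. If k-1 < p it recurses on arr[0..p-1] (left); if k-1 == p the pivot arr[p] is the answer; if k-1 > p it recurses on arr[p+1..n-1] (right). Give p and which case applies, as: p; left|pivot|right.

pivot=6, i=-1
j=0: 10>6, skip
j=1: 1≤6, i=0, swap(0,1) ⇒ 1 10 3 0 -1 12 6
j=2: 3≤6, i=1, swap(1,2) ⇒ 1 3 10 0 -1 12 6
j=3: 0≤6, i=2, swap(2,3) ⇒ 1 3 0 10 -1 12 6
j=4: -1≤6, i=3, swap(3,4) ⇒ 1 3 0 -1 10 12 6
j=5: 12>6, skip
swap(4,6) ⇒ 1 3 0 -1 6 12 10; return 4
p = 4; k-1 = 1 < 4 ⇒ left

4; left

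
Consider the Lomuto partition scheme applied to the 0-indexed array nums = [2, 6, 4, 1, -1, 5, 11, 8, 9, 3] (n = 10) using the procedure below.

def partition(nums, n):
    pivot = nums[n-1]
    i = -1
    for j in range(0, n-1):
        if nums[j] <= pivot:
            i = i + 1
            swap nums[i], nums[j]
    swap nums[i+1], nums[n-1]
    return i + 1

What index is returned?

3

pivot = nums[9] = 3; i = -1
j=0: nums[0]=2 ≤ 3 → i=0, swap nums[0],nums[0] (no change) → [2, 6, 4, 1, -1, 5, 11, 8, 9, 3]
j=1: nums[1]=6 > 3 → no swap
j=2: nums[2]=4 > 3 → no swap
j=3: nums[3]=1 ≤ 3 → i=1, swap nums[1],nums[3] → [2, 1, 4, 6, -1, 5, 11, 8, 9, 3]
j=4: nums[4]=-1 ≤ 3 → i=2, swap nums[2],nums[4] → [2, 1, -1, 6, 4, 5, 11, 8, 9, 3]
j=5: nums[5]=5 > 3 → no swap
j=6: nums[6]=11 > 3 → no swap
j=7: nums[7]=8 > 3 → no swap
j=8: nums[8]=9 > 3 → no swap
final swap nums[3],nums[9] → [2, 1, -1, 3, 4, 5, 11, 8, 9, 6]; return 3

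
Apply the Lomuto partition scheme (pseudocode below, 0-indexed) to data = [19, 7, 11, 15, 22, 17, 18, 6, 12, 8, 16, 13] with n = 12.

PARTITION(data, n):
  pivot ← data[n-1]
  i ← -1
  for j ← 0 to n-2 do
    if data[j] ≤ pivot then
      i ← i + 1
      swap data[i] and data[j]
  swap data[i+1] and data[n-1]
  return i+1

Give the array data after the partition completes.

pivot = data[11] = 13; i = -1
j=0: data[0]=19 > 13 → no swap
j=1: data[1]=7 ≤ 13 → i=0, swap data[0],data[1] → [7, 19, 11, 15, 22, 17, 18, 6, 12, 8, 16, 13]
j=2: data[2]=11 ≤ 13 → i=1, swap data[1],data[2] → [7, 11, 19, 15, 22, 17, 18, 6, 12, 8, 16, 13]
j=3: data[3]=15 > 13 → no swap
j=4: data[4]=22 > 13 → no swap
j=5: data[5]=17 > 13 → no swap
j=6: data[6]=18 > 13 → no swap
j=7: data[7]=6 ≤ 13 → i=2, swap data[2],data[7] → [7, 11, 6, 15, 22, 17, 18, 19, 12, 8, 16, 13]
j=8: data[8]=12 ≤ 13 → i=3, swap data[3],data[8] → [7, 11, 6, 12, 22, 17, 18, 19, 15, 8, 16, 13]
j=9: data[9]=8 ≤ 13 → i=4, swap data[4],data[9] → [7, 11, 6, 12, 8, 17, 18, 19, 15, 22, 16, 13]
j=10: data[10]=16 > 13 → no swap
final swap data[5],data[11] → [7, 11, 6, 12, 8, 13, 18, 19, 15, 22, 16, 17]; return 5

[7, 11, 6, 12, 8, 13, 18, 19, 15, 22, 16, 17]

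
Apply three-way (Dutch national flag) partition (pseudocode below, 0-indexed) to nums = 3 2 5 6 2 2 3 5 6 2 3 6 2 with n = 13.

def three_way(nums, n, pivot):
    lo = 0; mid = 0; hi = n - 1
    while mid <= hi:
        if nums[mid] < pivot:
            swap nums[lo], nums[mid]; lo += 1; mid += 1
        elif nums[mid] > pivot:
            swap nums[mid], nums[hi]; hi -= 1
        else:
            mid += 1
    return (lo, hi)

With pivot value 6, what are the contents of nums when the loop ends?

lo=0 mid=0 hi=12
3<6: swap(0,0), lo=1 mid=1 ⇒ 3 2 5 6 2 2 3 5 6 2 3 6 2
2<6: swap(1,1), lo=2 mid=2 ⇒ 3 2 5 6 2 2 3 5 6 2 3 6 2
5<6: swap(2,2), lo=3 mid=3 ⇒ 3 2 5 6 2 2 3 5 6 2 3 6 2
6=6: mid=4
2<6: swap(3,4), lo=4 mid=5 ⇒ 3 2 5 2 6 2 3 5 6 2 3 6 2
2<6: swap(4,5), lo=5 mid=6 ⇒ 3 2 5 2 2 6 3 5 6 2 3 6 2
3<6: swap(5,6), lo=6 mid=7 ⇒ 3 2 5 2 2 3 6 5 6 2 3 6 2
5<6: swap(6,7), lo=7 mid=8 ⇒ 3 2 5 2 2 3 5 6 6 2 3 6 2
6=6: mid=9
2<6: swap(7,9), lo=8 mid=10 ⇒ 3 2 5 2 2 3 5 2 6 6 3 6 2
3<6: swap(8,10), lo=9 mid=11 ⇒ 3 2 5 2 2 3 5 2 3 6 6 6 2
6=6: mid=12
2<6: swap(9,12), lo=10 mid=13 ⇒ 3 2 5 2 2 3 5 2 3 2 6 6 6
done. lo=10 hi=12; nums=3 2 5 2 2 3 5 2 3 2 6 6 6

3 2 5 2 2 3 5 2 3 2 6 6 6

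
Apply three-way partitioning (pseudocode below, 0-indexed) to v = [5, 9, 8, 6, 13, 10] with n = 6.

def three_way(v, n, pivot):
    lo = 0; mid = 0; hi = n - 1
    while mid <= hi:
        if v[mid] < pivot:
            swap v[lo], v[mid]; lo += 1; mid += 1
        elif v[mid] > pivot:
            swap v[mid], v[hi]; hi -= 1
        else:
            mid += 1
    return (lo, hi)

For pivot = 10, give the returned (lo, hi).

pivot = 10; lo=0, mid=0, hi=5
v[mid]=5<10: swap v[0],v[0]; lo=1,mid=1 → [5, 9, 8, 6, 13, 10]
v[mid]=9<10: swap v[1],v[1]; lo=2,mid=2 → [5, 9, 8, 6, 13, 10]
v[mid]=8<10: swap v[2],v[2]; lo=3,mid=3 → [5, 9, 8, 6, 13, 10]
v[mid]=6<10: swap v[3],v[3]; lo=4,mid=4 → [5, 9, 8, 6, 13, 10]
v[mid]=13>10: swap v[4],v[5]; hi=4 → [5, 9, 8, 6, 10, 13]
v[mid]=10=10: mid=5
end: lo=4, hi=4; v = [5, 9, 8, 6, 10, 13]

(4, 4)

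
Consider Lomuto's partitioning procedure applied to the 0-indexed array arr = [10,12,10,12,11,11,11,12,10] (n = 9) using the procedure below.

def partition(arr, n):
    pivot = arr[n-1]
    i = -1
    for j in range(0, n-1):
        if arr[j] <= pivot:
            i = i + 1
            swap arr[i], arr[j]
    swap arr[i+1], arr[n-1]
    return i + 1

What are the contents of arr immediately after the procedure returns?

pivot = arr[8] = 10; i = -1
j=0: arr[0]=10 ≤ 10 → i=0, swap arr[0],arr[0] (no change) → [10,12,10,12,11,11,11,12,10]
j=1: arr[1]=12 > 10 → no swap
j=2: arr[2]=10 ≤ 10 → i=1, swap arr[1],arr[2] → [10,10,12,12,11,11,11,12,10]
j=3: arr[3]=12 > 10 → no swap
j=4: arr[4]=11 > 10 → no swap
j=5: arr[5]=11 > 10 → no swap
j=6: arr[6]=11 > 10 → no swap
j=7: arr[7]=12 > 10 → no swap
final swap arr[2],arr[8] → [10,10,10,12,11,11,11,12,12]; return 2

[10,10,10,12,11,11,11,12,12]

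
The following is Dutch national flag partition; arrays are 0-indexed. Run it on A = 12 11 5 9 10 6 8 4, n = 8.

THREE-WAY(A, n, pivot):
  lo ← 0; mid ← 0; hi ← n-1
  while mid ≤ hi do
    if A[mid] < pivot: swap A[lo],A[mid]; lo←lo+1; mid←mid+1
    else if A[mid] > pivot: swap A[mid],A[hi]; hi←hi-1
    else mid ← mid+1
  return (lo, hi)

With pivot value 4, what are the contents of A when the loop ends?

pivot = 4; lo=0, mid=0, hi=7
A[mid]=12>4: swap A[0],A[7]; hi=6 → 4 11 5 9 10 6 8 12
A[mid]=4=4: mid=1
A[mid]=11>4: swap A[1],A[6]; hi=5 → 4 8 5 9 10 6 11 12
A[mid]=8>4: swap A[1],A[5]; hi=4 → 4 6 5 9 10 8 11 12
A[mid]=6>4: swap A[1],A[4]; hi=3 → 4 10 5 9 6 8 11 12
A[mid]=10>4: swap A[1],A[3]; hi=2 → 4 9 5 10 6 8 11 12
A[mid]=9>4: swap A[1],A[2]; hi=1 → 4 5 9 10 6 8 11 12
A[mid]=5>4: swap A[1],A[1]; hi=0 → 4 5 9 10 6 8 11 12
end: lo=0, hi=0; A = 4 5 9 10 6 8 11 12

4 5 9 10 6 8 11 12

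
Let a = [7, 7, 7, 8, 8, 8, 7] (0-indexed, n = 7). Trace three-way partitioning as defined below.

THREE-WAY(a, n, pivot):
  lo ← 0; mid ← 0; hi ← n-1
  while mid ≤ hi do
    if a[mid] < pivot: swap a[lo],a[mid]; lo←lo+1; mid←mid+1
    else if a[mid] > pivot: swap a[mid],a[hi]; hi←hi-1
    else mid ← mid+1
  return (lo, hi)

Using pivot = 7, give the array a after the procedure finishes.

lo=0 mid=0 hi=6
7=7: mid=1
7=7: mid=2
7=7: mid=3
8>7: swap(3,6), hi=5 ⇒ [7, 7, 7, 7, 8, 8, 8]
7=7: mid=4
8>7: swap(4,5), hi=4 ⇒ [7, 7, 7, 7, 8, 8, 8]
8>7: swap(4,4), hi=3 ⇒ [7, 7, 7, 7, 8, 8, 8]
done. lo=0 hi=3; a=[7, 7, 7, 7, 8, 8, 8]

[7, 7, 7, 7, 8, 8, 8]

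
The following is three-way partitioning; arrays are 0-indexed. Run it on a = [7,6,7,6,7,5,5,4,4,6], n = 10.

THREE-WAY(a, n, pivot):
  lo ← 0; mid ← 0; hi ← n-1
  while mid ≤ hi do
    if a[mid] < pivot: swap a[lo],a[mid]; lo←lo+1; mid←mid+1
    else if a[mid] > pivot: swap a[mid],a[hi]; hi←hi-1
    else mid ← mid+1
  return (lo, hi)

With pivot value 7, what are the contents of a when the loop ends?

[6,6,5,5,4,4,6,7,7,7]

lo=0 mid=0 hi=9
7=7: mid=1
6<7: swap(0,1), lo=1 mid=2 ⇒ [6,7,7,6,7,5,5,4,4,6]
7=7: mid=3
6<7: swap(1,3), lo=2 mid=4 ⇒ [6,6,7,7,7,5,5,4,4,6]
7=7: mid=5
5<7: swap(2,5), lo=3 mid=6 ⇒ [6,6,5,7,7,7,5,4,4,6]
5<7: swap(3,6), lo=4 mid=7 ⇒ [6,6,5,5,7,7,7,4,4,6]
4<7: swap(4,7), lo=5 mid=8 ⇒ [6,6,5,5,4,7,7,7,4,6]
4<7: swap(5,8), lo=6 mid=9 ⇒ [6,6,5,5,4,4,7,7,7,6]
6<7: swap(6,9), lo=7 mid=10 ⇒ [6,6,5,5,4,4,6,7,7,7]
done. lo=7 hi=9; a=[6,6,5,5,4,4,6,7,7,7]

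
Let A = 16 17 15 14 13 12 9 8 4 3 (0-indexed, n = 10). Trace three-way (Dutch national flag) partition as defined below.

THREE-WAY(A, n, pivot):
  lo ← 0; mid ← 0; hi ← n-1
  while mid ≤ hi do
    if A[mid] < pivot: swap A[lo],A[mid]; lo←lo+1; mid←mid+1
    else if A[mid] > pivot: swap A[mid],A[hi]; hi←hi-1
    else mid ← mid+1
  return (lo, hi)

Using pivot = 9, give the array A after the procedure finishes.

lo=0 mid=0 hi=9
16>9: swap(0,9), hi=8 ⇒ 3 17 15 14 13 12 9 8 4 16
3<9: swap(0,0), lo=1 mid=1 ⇒ 3 17 15 14 13 12 9 8 4 16
17>9: swap(1,8), hi=7 ⇒ 3 4 15 14 13 12 9 8 17 16
4<9: swap(1,1), lo=2 mid=2 ⇒ 3 4 15 14 13 12 9 8 17 16
15>9: swap(2,7), hi=6 ⇒ 3 4 8 14 13 12 9 15 17 16
8<9: swap(2,2), lo=3 mid=3 ⇒ 3 4 8 14 13 12 9 15 17 16
14>9: swap(3,6), hi=5 ⇒ 3 4 8 9 13 12 14 15 17 16
9=9: mid=4
13>9: swap(4,5), hi=4 ⇒ 3 4 8 9 12 13 14 15 17 16
12>9: swap(4,4), hi=3 ⇒ 3 4 8 9 12 13 14 15 17 16
done. lo=3 hi=3; A=3 4 8 9 12 13 14 15 17 16

3 4 8 9 12 13 14 15 17 16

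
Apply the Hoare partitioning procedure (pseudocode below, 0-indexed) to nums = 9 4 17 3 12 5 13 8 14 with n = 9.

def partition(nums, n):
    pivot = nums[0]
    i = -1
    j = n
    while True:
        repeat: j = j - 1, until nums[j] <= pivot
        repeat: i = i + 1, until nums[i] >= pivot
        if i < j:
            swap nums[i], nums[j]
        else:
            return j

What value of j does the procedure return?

pivot=9
j stops at 7 (8), i stops at 0 (9); swap ⇒ 8 4 17 3 12 5 13 9 14
j stops at 5 (5), i stops at 2 (17); swap ⇒ 8 4 5 3 12 17 13 9 14
j stops at 3, i stops at 4; i≥j ⇒ return 3. nums=8 4 5 3 12 17 13 9 14

3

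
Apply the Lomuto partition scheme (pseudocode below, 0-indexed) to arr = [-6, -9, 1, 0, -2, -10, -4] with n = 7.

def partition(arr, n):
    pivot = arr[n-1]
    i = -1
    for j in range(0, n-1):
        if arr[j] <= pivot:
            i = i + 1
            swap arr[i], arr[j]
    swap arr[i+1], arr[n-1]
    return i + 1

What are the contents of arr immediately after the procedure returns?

pivot=-4, i=-1
j=0: -6≤-4, i=0, swap(0,0) ⇒ [-6, -9, 1, 0, -2, -10, -4]
j=1: -9≤-4, i=1, swap(1,1) ⇒ [-6, -9, 1, 0, -2, -10, -4]
j=2: 1>-4, skip
j=3: 0>-4, skip
j=4: -2>-4, skip
j=5: -10≤-4, i=2, swap(2,5) ⇒ [-6, -9, -10, 0, -2, 1, -4]
swap(3,6) ⇒ [-6, -9, -10, -4, -2, 1, 0]; return 3

[-6, -9, -10, -4, -2, 1, 0]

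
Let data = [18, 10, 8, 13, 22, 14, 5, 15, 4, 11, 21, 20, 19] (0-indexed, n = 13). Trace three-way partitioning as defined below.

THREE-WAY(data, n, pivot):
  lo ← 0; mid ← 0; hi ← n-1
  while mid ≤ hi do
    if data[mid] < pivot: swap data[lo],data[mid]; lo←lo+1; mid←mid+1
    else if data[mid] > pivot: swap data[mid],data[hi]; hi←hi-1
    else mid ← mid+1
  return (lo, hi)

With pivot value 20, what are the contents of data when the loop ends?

[18, 10, 8, 13, 19, 14, 5, 15, 4, 11, 20, 21, 22]

pivot = 20; lo=0, mid=0, hi=12
data[mid]=18<20: swap data[0],data[0]; lo=1,mid=1 → [18, 10, 8, 13, 22, 14, 5, 15, 4, 11, 21, 20, 19]
data[mid]=10<20: swap data[1],data[1]; lo=2,mid=2 → [18, 10, 8, 13, 22, 14, 5, 15, 4, 11, 21, 20, 19]
data[mid]=8<20: swap data[2],data[2]; lo=3,mid=3 → [18, 10, 8, 13, 22, 14, 5, 15, 4, 11, 21, 20, 19]
data[mid]=13<20: swap data[3],data[3]; lo=4,mid=4 → [18, 10, 8, 13, 22, 14, 5, 15, 4, 11, 21, 20, 19]
data[mid]=22>20: swap data[4],data[12]; hi=11 → [18, 10, 8, 13, 19, 14, 5, 15, 4, 11, 21, 20, 22]
data[mid]=19<20: swap data[4],data[4]; lo=5,mid=5 → [18, 10, 8, 13, 19, 14, 5, 15, 4, 11, 21, 20, 22]
data[mid]=14<20: swap data[5],data[5]; lo=6,mid=6 → [18, 10, 8, 13, 19, 14, 5, 15, 4, 11, 21, 20, 22]
data[mid]=5<20: swap data[6],data[6]; lo=7,mid=7 → [18, 10, 8, 13, 19, 14, 5, 15, 4, 11, 21, 20, 22]
data[mid]=15<20: swap data[7],data[7]; lo=8,mid=8 → [18, 10, 8, 13, 19, 14, 5, 15, 4, 11, 21, 20, 22]
data[mid]=4<20: swap data[8],data[8]; lo=9,mid=9 → [18, 10, 8, 13, 19, 14, 5, 15, 4, 11, 21, 20, 22]
data[mid]=11<20: swap data[9],data[9]; lo=10,mid=10 → [18, 10, 8, 13, 19, 14, 5, 15, 4, 11, 21, 20, 22]
data[mid]=21>20: swap data[10],data[11]; hi=10 → [18, 10, 8, 13, 19, 14, 5, 15, 4, 11, 20, 21, 22]
data[mid]=20=20: mid=11
end: lo=10, hi=10; data = [18, 10, 8, 13, 19, 14, 5, 15, 4, 11, 20, 21, 22]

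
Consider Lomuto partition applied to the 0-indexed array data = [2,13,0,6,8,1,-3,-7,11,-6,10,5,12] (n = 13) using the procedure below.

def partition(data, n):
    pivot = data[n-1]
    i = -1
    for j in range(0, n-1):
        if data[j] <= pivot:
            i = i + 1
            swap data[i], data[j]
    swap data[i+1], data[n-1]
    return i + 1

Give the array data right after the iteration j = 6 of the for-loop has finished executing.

pivot=12, i=-1
j=0: 2≤12, i=0, swap(0,0) ⇒ [2,13,0,6,8,1,-3,-7,11,-6,10,5,12]
j=1: 13>12, skip
j=2: 0≤12, i=1, swap(1,2) ⇒ [2,0,13,6,8,1,-3,-7,11,-6,10,5,12]
j=3: 6≤12, i=2, swap(2,3) ⇒ [2,0,6,13,8,1,-3,-7,11,-6,10,5,12]
j=4: 8≤12, i=3, swap(3,4) ⇒ [2,0,6,8,13,1,-3,-7,11,-6,10,5,12]
j=5: 1≤12, i=4, swap(4,5) ⇒ [2,0,6,8,1,13,-3,-7,11,-6,10,5,12]
j=6: -3≤12, i=5, swap(5,6) ⇒ [2,0,6,8,1,-3,13,-7,11,-6,10,5,12]
(after j=6) data = [2,0,6,8,1,-3,13,-7,11,-6,10,5,12]

[2,0,6,8,1,-3,13,-7,11,-6,10,5,12]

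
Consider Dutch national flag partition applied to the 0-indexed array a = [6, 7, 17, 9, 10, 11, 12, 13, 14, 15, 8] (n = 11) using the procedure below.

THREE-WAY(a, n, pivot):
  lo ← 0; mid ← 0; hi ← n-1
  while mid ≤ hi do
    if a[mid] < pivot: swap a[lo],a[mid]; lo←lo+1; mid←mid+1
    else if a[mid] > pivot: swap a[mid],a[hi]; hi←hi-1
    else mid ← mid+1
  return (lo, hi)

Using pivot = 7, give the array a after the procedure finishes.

pivot = 7; lo=0, mid=0, hi=10
a[mid]=6<7: swap a[0],a[0]; lo=1,mid=1 → [6, 7, 17, 9, 10, 11, 12, 13, 14, 15, 8]
a[mid]=7=7: mid=2
a[mid]=17>7: swap a[2],a[10]; hi=9 → [6, 7, 8, 9, 10, 11, 12, 13, 14, 15, 17]
a[mid]=8>7: swap a[2],a[9]; hi=8 → [6, 7, 15, 9, 10, 11, 12, 13, 14, 8, 17]
a[mid]=15>7: swap a[2],a[8]; hi=7 → [6, 7, 14, 9, 10, 11, 12, 13, 15, 8, 17]
a[mid]=14>7: swap a[2],a[7]; hi=6 → [6, 7, 13, 9, 10, 11, 12, 14, 15, 8, 17]
a[mid]=13>7: swap a[2],a[6]; hi=5 → [6, 7, 12, 9, 10, 11, 13, 14, 15, 8, 17]
a[mid]=12>7: swap a[2],a[5]; hi=4 → [6, 7, 11, 9, 10, 12, 13, 14, 15, 8, 17]
a[mid]=11>7: swap a[2],a[4]; hi=3 → [6, 7, 10, 9, 11, 12, 13, 14, 15, 8, 17]
a[mid]=10>7: swap a[2],a[3]; hi=2 → [6, 7, 9, 10, 11, 12, 13, 14, 15, 8, 17]
a[mid]=9>7: swap a[2],a[2]; hi=1 → [6, 7, 9, 10, 11, 12, 13, 14, 15, 8, 17]
end: lo=1, hi=1; a = [6, 7, 9, 10, 11, 12, 13, 14, 15, 8, 17]

[6, 7, 9, 10, 11, 12, 13, 14, 15, 8, 17]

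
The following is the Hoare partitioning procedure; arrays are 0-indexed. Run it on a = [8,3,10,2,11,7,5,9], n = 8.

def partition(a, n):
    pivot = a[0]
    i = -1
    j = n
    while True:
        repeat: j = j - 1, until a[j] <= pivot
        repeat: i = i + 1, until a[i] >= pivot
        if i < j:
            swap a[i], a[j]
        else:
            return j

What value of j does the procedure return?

3

pivot=8
j stops at 6 (5), i stops at 0 (8); swap ⇒ [5,3,10,2,11,7,8,9]
j stops at 5 (7), i stops at 2 (10); swap ⇒ [5,3,7,2,11,10,8,9]
j stops at 3, i stops at 4; i≥j ⇒ return 3. a=[5,3,7,2,11,10,8,9]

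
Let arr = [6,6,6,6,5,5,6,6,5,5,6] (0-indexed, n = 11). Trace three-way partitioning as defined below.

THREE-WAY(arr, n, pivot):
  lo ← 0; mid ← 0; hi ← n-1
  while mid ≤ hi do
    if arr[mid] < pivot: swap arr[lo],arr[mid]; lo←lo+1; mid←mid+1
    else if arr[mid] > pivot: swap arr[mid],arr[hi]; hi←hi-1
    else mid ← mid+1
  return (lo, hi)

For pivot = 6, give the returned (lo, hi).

(4, 10)

lo=0 mid=0 hi=10
6=6: mid=1
6=6: mid=2
6=6: mid=3
6=6: mid=4
5<6: swap(0,4), lo=1 mid=5 ⇒ [5,6,6,6,6,5,6,6,5,5,6]
5<6: swap(1,5), lo=2 mid=6 ⇒ [5,5,6,6,6,6,6,6,5,5,6]
6=6: mid=7
6=6: mid=8
5<6: swap(2,8), lo=3 mid=9 ⇒ [5,5,5,6,6,6,6,6,6,5,6]
5<6: swap(3,9), lo=4 mid=10 ⇒ [5,5,5,5,6,6,6,6,6,6,6]
6=6: mid=11
done. lo=4 hi=10; arr=[5,5,5,5,6,6,6,6,6,6,6]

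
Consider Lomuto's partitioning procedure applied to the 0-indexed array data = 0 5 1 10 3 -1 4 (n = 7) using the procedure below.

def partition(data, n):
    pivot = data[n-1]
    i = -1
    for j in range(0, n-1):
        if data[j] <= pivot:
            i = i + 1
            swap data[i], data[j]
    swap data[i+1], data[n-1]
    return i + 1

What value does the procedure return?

pivot = data[6] = 4; i = -1
j=0: data[0]=0 ≤ 4 → i=0, swap data[0],data[0] (no change) → 0 5 1 10 3 -1 4
j=1: data[1]=5 > 4 → no swap
j=2: data[2]=1 ≤ 4 → i=1, swap data[1],data[2] → 0 1 5 10 3 -1 4
j=3: data[3]=10 > 4 → no swap
j=4: data[4]=3 ≤ 4 → i=2, swap data[2],data[4] → 0 1 3 10 5 -1 4
j=5: data[5]=-1 ≤ 4 → i=3, swap data[3],data[5] → 0 1 3 -1 5 10 4
final swap data[4],data[6] → 0 1 3 -1 4 10 5; return 4

4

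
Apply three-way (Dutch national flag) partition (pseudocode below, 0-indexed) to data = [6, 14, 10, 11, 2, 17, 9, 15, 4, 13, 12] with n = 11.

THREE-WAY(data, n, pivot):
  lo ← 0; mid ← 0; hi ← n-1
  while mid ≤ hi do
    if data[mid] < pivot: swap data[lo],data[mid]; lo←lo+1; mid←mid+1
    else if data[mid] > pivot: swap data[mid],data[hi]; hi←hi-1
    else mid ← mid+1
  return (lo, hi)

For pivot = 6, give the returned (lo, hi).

(2, 2)

pivot = 6; lo=0, mid=0, hi=10
data[mid]=6=6: mid=1
data[mid]=14>6: swap data[1],data[10]; hi=9 → [6, 12, 10, 11, 2, 17, 9, 15, 4, 13, 14]
data[mid]=12>6: swap data[1],data[9]; hi=8 → [6, 13, 10, 11, 2, 17, 9, 15, 4, 12, 14]
data[mid]=13>6: swap data[1],data[8]; hi=7 → [6, 4, 10, 11, 2, 17, 9, 15, 13, 12, 14]
data[mid]=4<6: swap data[0],data[1]; lo=1,mid=2 → [4, 6, 10, 11, 2, 17, 9, 15, 13, 12, 14]
data[mid]=10>6: swap data[2],data[7]; hi=6 → [4, 6, 15, 11, 2, 17, 9, 10, 13, 12, 14]
data[mid]=15>6: swap data[2],data[6]; hi=5 → [4, 6, 9, 11, 2, 17, 15, 10, 13, 12, 14]
data[mid]=9>6: swap data[2],data[5]; hi=4 → [4, 6, 17, 11, 2, 9, 15, 10, 13, 12, 14]
data[mid]=17>6: swap data[2],data[4]; hi=3 → [4, 6, 2, 11, 17, 9, 15, 10, 13, 12, 14]
data[mid]=2<6: swap data[1],data[2]; lo=2,mid=3 → [4, 2, 6, 11, 17, 9, 15, 10, 13, 12, 14]
data[mid]=11>6: swap data[3],data[3]; hi=2 → [4, 2, 6, 11, 17, 9, 15, 10, 13, 12, 14]
end: lo=2, hi=2; data = [4, 2, 6, 11, 17, 9, 15, 10, 13, 12, 14]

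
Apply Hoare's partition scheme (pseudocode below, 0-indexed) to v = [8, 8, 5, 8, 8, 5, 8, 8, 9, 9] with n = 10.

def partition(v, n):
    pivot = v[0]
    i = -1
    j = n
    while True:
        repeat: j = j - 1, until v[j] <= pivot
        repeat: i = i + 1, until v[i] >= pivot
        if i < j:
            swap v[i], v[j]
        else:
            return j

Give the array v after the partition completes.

[8, 8, 5, 5, 8, 8, 8, 8, 9, 9]

pivot = v[0] = 8; i = -1, j = 10
j→7 (v[7]=8≤8), i→0 (v[0]=8≥8); i<j, swap → [8, 8, 5, 8, 8, 5, 8, 8, 9, 9]
j→6 (v[6]=8≤8), i→1 (v[1]=8≥8); i<j, swap → [8, 8, 5, 8, 8, 5, 8, 8, 9, 9]
j→5 (v[5]=5≤8), i→3 (v[3]=8≥8); i<j, swap → [8, 8, 5, 5, 8, 8, 8, 8, 9, 9]
j→4, i→4; i≥j, return j=4. v = [8, 8, 5, 5, 8, 8, 8, 8, 9, 9]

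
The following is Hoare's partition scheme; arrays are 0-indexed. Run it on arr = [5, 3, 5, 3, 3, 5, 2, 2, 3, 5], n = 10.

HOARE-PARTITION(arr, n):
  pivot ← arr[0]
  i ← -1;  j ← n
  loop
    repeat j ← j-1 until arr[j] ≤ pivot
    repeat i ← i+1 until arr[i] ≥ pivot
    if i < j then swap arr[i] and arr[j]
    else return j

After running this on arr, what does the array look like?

pivot = arr[0] = 5; i = -1, j = 10
j→9 (arr[9]=5≤5), i→0 (arr[0]=5≥5); i<j, swap → [5, 3, 5, 3, 3, 5, 2, 2, 3, 5]
j→8 (arr[8]=3≤5), i→2 (arr[2]=5≥5); i<j, swap → [5, 3, 3, 3, 3, 5, 2, 2, 5, 5]
j→7 (arr[7]=2≤5), i→5 (arr[5]=5≥5); i<j, swap → [5, 3, 3, 3, 3, 2, 2, 5, 5, 5]
j→6, i→7; i≥j, return j=6. arr = [5, 3, 3, 3, 3, 2, 2, 5, 5, 5]

[5, 3, 3, 3, 3, 2, 2, 5, 5, 5]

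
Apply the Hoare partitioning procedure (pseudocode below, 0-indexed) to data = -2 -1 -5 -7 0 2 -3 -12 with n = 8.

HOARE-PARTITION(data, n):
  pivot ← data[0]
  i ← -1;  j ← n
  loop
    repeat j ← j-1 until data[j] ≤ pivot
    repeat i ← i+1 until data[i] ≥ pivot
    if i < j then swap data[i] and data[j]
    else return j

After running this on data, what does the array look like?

-12 -3 -5 -7 0 2 -1 -2

pivot=-2
j stops at 7 (-12), i stops at 0 (-2); swap ⇒ -12 -1 -5 -7 0 2 -3 -2
j stops at 6 (-3), i stops at 1 (-1); swap ⇒ -12 -3 -5 -7 0 2 -1 -2
j stops at 3, i stops at 4; i≥j ⇒ return 3. data=-12 -3 -5 -7 0 2 -1 -2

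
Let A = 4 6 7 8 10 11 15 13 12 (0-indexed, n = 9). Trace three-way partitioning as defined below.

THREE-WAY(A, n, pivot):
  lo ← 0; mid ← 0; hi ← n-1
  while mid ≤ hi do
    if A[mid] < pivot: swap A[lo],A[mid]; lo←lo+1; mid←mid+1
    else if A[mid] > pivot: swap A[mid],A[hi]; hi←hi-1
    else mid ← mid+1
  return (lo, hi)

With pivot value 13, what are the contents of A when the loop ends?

pivot = 13; lo=0, mid=0, hi=8
A[mid]=4<13: swap A[0],A[0]; lo=1,mid=1 → 4 6 7 8 10 11 15 13 12
A[mid]=6<13: swap A[1],A[1]; lo=2,mid=2 → 4 6 7 8 10 11 15 13 12
A[mid]=7<13: swap A[2],A[2]; lo=3,mid=3 → 4 6 7 8 10 11 15 13 12
A[mid]=8<13: swap A[3],A[3]; lo=4,mid=4 → 4 6 7 8 10 11 15 13 12
A[mid]=10<13: swap A[4],A[4]; lo=5,mid=5 → 4 6 7 8 10 11 15 13 12
A[mid]=11<13: swap A[5],A[5]; lo=6,mid=6 → 4 6 7 8 10 11 15 13 12
A[mid]=15>13: swap A[6],A[8]; hi=7 → 4 6 7 8 10 11 12 13 15
A[mid]=12<13: swap A[6],A[6]; lo=7,mid=7 → 4 6 7 8 10 11 12 13 15
A[mid]=13=13: mid=8
end: lo=7, hi=7; A = 4 6 7 8 10 11 12 13 15

4 6 7 8 10 11 12 13 15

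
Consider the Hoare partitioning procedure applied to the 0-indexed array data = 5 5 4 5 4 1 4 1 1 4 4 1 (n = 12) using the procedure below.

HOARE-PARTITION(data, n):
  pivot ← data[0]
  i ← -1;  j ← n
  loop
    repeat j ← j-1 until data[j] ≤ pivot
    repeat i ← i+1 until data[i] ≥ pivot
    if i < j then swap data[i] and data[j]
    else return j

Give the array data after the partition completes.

pivot=5
j stops at 11 (1), i stops at 0 (5); swap ⇒ 1 5 4 5 4 1 4 1 1 4 4 5
j stops at 10 (4), i stops at 1 (5); swap ⇒ 1 4 4 5 4 1 4 1 1 4 5 5
j stops at 9 (4), i stops at 3 (5); swap ⇒ 1 4 4 4 4 1 4 1 1 5 5 5
j stops at 8, i stops at 9; i≥j ⇒ return 8. data=1 4 4 4 4 1 4 1 1 5 5 5

1 4 4 4 4 1 4 1 1 5 5 5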